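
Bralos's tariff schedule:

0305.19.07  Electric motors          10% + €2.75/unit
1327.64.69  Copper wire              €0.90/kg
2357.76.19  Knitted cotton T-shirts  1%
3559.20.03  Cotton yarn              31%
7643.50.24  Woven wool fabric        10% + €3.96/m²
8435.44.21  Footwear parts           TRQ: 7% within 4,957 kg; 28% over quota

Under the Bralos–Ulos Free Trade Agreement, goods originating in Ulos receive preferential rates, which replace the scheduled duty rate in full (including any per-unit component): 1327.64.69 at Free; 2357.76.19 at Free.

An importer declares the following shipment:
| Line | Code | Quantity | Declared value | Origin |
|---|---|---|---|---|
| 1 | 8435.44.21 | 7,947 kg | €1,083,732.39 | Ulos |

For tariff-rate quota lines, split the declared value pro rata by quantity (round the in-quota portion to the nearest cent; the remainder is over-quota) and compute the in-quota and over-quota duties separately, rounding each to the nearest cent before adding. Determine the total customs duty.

Line 1 (8435.44.21, Ulos, 7,947 kg, €1,083,732.39):
Code 8435.44.21 is under a tariff-rate quota (threshold 4,957 kg). In-quota: 4,957 kg at 7%; over-quota: 2,990 kg at 28%.
Pro-rata value split: in-quota = €1,083,732.39 × 4,957/7,947 = €675,986.09; over-quota = €1,083,732.39 − €675,986.09 = €407,746.30.
In-quota duty = €675,986.09 × 7% = €47,319.03. Over-quota duty = €407,746.30 × 28% = €114,168.96.
Line duty = €47,319.03 + €114,168.96 = €161,487.99.

€161,487.99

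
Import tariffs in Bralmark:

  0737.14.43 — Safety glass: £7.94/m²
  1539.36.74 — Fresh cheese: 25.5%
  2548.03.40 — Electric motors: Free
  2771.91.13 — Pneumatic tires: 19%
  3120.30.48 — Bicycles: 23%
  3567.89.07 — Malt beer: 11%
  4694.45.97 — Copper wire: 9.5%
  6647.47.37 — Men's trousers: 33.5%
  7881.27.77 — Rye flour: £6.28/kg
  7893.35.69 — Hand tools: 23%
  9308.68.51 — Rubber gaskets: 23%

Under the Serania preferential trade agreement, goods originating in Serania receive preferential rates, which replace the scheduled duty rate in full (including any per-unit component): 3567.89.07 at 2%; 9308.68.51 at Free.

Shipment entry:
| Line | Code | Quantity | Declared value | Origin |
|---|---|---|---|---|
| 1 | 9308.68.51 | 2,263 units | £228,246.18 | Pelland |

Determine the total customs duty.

£52,496.62

Line 1 (9308.68.51, Pelland, 2,263 units, £228,246.18):
Base rate for 9308.68.51 is 23%.
9308.68.51 has an FTA preferential rate, but origin Pelland is not Serania; base rate stands.
Duty = £228,246.18 × 23% = £52,496.62.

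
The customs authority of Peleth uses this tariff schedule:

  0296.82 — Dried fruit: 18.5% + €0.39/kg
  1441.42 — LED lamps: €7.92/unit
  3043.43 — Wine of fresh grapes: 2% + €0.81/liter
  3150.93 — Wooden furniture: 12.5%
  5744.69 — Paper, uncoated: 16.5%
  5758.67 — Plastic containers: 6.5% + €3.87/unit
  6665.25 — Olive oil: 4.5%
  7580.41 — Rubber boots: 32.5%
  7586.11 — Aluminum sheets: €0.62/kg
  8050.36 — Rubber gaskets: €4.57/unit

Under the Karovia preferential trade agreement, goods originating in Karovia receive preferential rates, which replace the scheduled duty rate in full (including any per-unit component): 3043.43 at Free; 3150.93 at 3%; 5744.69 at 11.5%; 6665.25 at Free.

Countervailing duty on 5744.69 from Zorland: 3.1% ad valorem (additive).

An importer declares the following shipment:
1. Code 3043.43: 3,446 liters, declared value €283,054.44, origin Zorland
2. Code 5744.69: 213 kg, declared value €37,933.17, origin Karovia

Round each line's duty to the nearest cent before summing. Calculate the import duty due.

€12,814.66

Line 1 (3043.43, Zorland, 3,446 liters, €283,054.44):
Base rate for 3043.43 is 2% + €0.81/liter.
3043.43 has an FTA preferential rate, but origin Zorland is not Karovia; base rate stands.
Duty = €283,054.44 × 2% + 3,446 × €0.81 = €8,452.35.
Line 2 (5744.69, Karovia, 213 kg, €37,933.17):
Base rate for 5744.69 is 16.5%.
Origin Karovia qualifies under the Peleth–Karovia agreement and 5744.69 is covered: preferential rate 11.5% applies instead.
The additional-duty order on 5744.69 targets Zorland, not Karovia; it does not apply.
Duty = €37,933.17 × 11.5% = €4,362.31.
Total = €8,452.35 + €4,362.31 = €12,814.66.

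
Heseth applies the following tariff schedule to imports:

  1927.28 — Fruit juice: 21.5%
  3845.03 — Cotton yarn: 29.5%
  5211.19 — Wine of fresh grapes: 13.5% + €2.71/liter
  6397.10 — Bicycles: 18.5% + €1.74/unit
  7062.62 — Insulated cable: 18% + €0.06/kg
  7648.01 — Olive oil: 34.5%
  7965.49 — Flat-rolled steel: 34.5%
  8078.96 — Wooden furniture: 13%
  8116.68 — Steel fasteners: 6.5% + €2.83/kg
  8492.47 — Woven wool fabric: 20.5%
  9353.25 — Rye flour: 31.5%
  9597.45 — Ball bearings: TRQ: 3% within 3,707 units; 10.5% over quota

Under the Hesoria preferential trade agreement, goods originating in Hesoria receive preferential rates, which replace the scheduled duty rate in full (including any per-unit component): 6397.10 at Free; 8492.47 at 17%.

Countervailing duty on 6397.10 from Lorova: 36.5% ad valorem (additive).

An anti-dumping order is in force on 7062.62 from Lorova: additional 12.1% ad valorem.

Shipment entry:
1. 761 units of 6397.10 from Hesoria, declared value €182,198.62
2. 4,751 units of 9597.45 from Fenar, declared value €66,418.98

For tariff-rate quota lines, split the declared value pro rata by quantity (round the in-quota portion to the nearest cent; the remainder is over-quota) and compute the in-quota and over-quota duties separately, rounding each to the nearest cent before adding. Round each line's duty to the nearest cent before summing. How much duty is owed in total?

Line 1 (6397.10, Hesoria, 761 units, €182,198.62):
Base rate for 6397.10 is 18.5% + €1.74/unit.
Origin Hesoria qualifies under the Heseth–Hesoria agreement and 6397.10 is covered: preferential rate Free applies instead.
The additional-duty order on 6397.10 targets Lorova, not Hesoria; it does not apply.
Duty = €182,198.62 × 0% = €0.00.
Line 2 (9597.45, Fenar, 4,751 units, €66,418.98):
Code 9597.45 is under a tariff-rate quota (threshold 3,707 units). In-quota: 3,707 units at 3%; over-quota: 1,044 units at 10.5%.
Pro-rata value split: in-quota = €66,418.98 × 3,707/4,751 = €51,823.86; over-quota = €66,418.98 − €51,823.86 = €14,595.12.
In-quota duty = €51,823.86 × 3% = €1,554.72. Over-quota duty = €14,595.12 × 10.5% = €1,532.49.
Line duty = €1,554.72 + €1,532.49 = €3,087.21.
Total = €0.00 + €3,087.21 = €3,087.21.

€3,087.21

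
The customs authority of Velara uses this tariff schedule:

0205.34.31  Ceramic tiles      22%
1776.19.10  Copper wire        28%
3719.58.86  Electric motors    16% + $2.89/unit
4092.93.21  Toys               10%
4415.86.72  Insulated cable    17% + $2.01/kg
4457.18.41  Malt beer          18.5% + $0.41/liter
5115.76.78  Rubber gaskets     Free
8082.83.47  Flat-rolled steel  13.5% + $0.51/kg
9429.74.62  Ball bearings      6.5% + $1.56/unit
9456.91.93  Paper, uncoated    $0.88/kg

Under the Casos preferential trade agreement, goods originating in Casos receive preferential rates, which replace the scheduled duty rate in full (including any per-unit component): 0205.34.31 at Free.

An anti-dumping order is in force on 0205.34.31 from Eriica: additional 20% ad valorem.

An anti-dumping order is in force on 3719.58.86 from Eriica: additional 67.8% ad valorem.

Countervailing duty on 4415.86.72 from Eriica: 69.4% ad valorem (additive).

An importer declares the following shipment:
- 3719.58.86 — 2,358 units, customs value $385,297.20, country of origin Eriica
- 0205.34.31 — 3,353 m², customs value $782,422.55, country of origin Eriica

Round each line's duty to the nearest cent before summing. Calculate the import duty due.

Line 1 (3719.58.86, Eriica, 2,358 units, $385,297.20):
Base rate for 3719.58.86 is 16% + $2.89/unit.
Additional duty on 3719.58.86 from Eriica: +67.8%. Applied ad valorem rate: 16% + 67.8% = 83.8%.
Duty = $385,297.20 × 83.8% + 2,358 × $2.89 = $329,693.67.
Line 2 (0205.34.31, Eriica, 3,353 m², $782,422.55):
Base rate for 0205.34.31 is 22%.
0205.34.31 has an FTA preferential rate, but origin Eriica is not Casos; base rate stands.
Additional duty on 0205.34.31 from Eriica: +20%. Applied ad valorem rate: 22% + 20% = 42%.
Duty = $782,422.55 × 42% = $328,617.47.
Total = $329,693.67 + $328,617.47 = $658,311.14.

$658,311.14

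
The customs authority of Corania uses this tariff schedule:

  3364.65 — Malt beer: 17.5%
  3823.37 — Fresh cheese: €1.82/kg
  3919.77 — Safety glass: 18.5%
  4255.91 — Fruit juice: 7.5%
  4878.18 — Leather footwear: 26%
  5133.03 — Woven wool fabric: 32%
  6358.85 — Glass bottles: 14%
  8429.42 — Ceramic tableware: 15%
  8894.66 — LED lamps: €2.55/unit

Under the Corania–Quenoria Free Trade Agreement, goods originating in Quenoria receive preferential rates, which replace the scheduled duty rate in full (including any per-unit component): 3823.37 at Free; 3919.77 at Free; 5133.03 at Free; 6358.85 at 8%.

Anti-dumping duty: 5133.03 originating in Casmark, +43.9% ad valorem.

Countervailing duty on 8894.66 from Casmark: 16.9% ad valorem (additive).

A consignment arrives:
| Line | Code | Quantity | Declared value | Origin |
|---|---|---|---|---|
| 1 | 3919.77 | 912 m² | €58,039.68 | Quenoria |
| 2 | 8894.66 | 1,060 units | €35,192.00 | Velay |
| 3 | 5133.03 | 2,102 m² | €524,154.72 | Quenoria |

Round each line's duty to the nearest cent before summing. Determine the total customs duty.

Line 1 (3919.77, Quenoria, 912 m², €58,039.68):
Base rate for 3919.77 is 18.5%.
Origin Quenoria qualifies under the Corania–Quenoria agreement and 3919.77 is covered: preferential rate Free applies instead.
Duty = €58,039.68 × 0% = €0.00.
Line 2 (8894.66, Velay, 1,060 units, €35,192.00):
Base rate for 8894.66 is €2.55/unit.
The additional-duty order on 8894.66 targets Casmark, not Velay; it does not apply.
Duty = 1,060 × €2.55 = €2,703.00.
Line 3 (5133.03, Quenoria, 2,102 m², €524,154.72):
Base rate for 5133.03 is 32%.
Origin Quenoria qualifies under the Corania–Quenoria agreement and 5133.03 is covered: preferential rate Free applies instead.
The additional-duty order on 5133.03 targets Casmark, not Quenoria; it does not apply.
Duty = €524,154.72 × 0% = €0.00.
Total = €0.00 + €2,703.00 + €0.00 = €2,703.00.

€2,703.00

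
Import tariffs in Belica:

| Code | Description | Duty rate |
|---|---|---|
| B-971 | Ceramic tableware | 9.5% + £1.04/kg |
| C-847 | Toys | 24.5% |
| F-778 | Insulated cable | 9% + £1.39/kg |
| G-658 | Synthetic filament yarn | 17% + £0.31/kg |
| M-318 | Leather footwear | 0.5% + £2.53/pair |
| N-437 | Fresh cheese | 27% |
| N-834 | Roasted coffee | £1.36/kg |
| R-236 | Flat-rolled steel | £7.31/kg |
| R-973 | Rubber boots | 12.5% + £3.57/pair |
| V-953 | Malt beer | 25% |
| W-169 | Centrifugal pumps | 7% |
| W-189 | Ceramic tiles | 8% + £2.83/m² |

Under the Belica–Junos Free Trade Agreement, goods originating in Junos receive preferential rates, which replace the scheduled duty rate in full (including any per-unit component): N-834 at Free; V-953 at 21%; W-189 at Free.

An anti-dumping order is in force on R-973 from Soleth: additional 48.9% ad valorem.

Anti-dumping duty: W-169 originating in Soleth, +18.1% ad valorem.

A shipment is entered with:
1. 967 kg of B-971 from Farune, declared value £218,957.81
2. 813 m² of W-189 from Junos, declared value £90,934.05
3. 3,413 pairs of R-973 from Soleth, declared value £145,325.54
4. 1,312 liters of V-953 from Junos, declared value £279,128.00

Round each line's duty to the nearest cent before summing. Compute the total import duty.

£181,837.84

Line 1 (B-971, Farune, 967 kg, £218,957.81):
Base rate for B-971 is 9.5% + £1.04/kg.
Duty = £218,957.81 × 9.5% + 967 × £1.04 = £21,806.67.
Line 2 (W-189, Junos, 813 m², £90,934.05):
Base rate for W-189 is 8% + £2.83/m².
Origin Junos qualifies under the Belica–Junos agreement and W-189 is covered: preferential rate Free applies instead.
Duty = £90,934.05 × 0% = £0.00.
Line 3 (R-973, Soleth, 3,413 pairs, £145,325.54):
Base rate for R-973 is 12.5% + £3.57/pair.
Additional duty on R-973 from Soleth: +48.9%. Applied ad valorem rate: 12.5% + 48.9% = 61.4%.
Duty = £145,325.54 × 61.4% + 3,413 × £3.57 = £101,414.29.
Line 4 (V-953, Junos, 1,312 liters, £279,128.00):
Base rate for V-953 is 25%.
Origin Junos qualifies under the Belica–Junos agreement and V-953 is covered: preferential rate 21% applies instead.
Duty = £279,128.00 × 21% = £58,616.88.
Total = £21,806.67 + £0.00 + £101,414.29 + £58,616.88 = £181,837.84.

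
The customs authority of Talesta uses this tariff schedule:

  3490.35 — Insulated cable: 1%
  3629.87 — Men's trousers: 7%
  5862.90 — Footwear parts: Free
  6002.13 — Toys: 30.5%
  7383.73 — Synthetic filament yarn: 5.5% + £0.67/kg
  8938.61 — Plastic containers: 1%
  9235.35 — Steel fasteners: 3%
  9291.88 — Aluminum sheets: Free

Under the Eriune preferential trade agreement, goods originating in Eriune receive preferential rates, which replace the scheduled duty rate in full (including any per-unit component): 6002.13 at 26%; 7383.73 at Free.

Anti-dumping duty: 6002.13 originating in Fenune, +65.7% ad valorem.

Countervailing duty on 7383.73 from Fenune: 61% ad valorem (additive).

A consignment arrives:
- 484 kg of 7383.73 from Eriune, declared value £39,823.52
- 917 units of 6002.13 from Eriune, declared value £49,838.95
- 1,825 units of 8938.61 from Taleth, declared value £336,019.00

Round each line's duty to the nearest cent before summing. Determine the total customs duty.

£16,318.32

Line 1 (7383.73, Eriune, 484 kg, £39,823.52):
Base rate for 7383.73 is 5.5% + £0.67/kg.
Origin Eriune qualifies under the Talesta–Eriune agreement and 7383.73 is covered: preferential rate Free applies instead.
The additional-duty order on 7383.73 targets Fenune, not Eriune; it does not apply.
Duty = £39,823.52 × 0% = £0.00.
Line 2 (6002.13, Eriune, 917 units, £49,838.95):
Base rate for 6002.13 is 30.5%.
Origin Eriune qualifies under the Talesta–Eriune agreement and 6002.13 is covered: preferential rate 26% applies instead.
The additional-duty order on 6002.13 targets Fenune, not Eriune; it does not apply.
Duty = £49,838.95 × 26% = £12,958.13.
Line 3 (8938.61, Taleth, 1,825 units, £336,019.00):
Base rate for 8938.61 is 1%.
Duty = £336,019.00 × 1% = £3,360.19.
Total = £0.00 + £12,958.13 + £3,360.19 = £16,318.32.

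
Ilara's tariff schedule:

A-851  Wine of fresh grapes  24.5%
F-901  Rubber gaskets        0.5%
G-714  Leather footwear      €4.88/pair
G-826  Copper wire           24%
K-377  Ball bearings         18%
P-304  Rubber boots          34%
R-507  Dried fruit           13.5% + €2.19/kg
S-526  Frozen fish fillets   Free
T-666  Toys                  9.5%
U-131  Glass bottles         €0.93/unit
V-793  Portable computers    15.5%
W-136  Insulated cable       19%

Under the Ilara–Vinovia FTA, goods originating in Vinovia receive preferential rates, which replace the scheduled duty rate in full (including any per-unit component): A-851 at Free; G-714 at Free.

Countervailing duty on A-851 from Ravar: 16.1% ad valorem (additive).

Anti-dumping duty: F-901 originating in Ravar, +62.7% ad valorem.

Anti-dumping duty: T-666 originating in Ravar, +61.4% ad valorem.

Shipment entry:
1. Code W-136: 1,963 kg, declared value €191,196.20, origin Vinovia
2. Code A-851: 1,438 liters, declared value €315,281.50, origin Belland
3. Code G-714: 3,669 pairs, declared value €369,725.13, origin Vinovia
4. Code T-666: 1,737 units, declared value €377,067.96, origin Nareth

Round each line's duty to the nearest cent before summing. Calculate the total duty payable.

Line 1 (W-136, Vinovia, 1,963 kg, €191,196.20):
Base rate for W-136 is 19%.
Origin Vinovia is the FTA partner but W-136 is not on the preference list; base rate stands.
Duty = €191,196.20 × 19% = €36,327.28.
Line 2 (A-851, Belland, 1,438 liters, €315,281.50):
Base rate for A-851 is 24.5%.
A-851 has an FTA preferential rate, but origin Belland is not Vinovia; base rate stands.
The additional-duty order on A-851 targets Ravar, not Belland; it does not apply.
Duty = €315,281.50 × 24.5% = €77,243.97.
Line 3 (G-714, Vinovia, 3,669 pairs, €369,725.13):
Base rate for G-714 is €4.88/pair.
Origin Vinovia qualifies under the Ilara–Vinovia agreement and G-714 is covered: preferential rate Free applies instead.
Duty = €369,725.13 × 0% = €0.00.
Line 4 (T-666, Nareth, 1,737 units, €377,067.96):
Base rate for T-666 is 9.5%.
The additional-duty order on T-666 targets Ravar, not Nareth; it does not apply.
Duty = €377,067.96 × 9.5% = €35,821.46.
Total = €36,327.28 + €77,243.97 + €0.00 + €35,821.46 = €149,392.71.

€149,392.71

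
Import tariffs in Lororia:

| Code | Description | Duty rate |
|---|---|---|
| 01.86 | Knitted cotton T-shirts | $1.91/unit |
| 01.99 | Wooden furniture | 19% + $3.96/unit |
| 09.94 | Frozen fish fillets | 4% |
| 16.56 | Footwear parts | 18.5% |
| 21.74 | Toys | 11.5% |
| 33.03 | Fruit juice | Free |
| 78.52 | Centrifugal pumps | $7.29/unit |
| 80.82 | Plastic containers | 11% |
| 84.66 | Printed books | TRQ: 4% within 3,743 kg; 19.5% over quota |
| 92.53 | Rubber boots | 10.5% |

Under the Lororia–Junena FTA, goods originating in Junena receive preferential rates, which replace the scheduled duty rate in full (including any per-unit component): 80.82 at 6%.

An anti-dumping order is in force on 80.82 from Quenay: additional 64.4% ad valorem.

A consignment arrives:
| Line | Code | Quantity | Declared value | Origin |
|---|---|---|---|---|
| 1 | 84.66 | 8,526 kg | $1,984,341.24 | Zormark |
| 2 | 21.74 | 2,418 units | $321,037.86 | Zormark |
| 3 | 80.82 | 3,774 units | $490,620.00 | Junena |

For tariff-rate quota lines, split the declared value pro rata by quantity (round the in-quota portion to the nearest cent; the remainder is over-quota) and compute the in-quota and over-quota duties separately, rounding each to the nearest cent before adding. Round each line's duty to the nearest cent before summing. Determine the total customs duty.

$318,275.49

Line 1 (84.66, Zormark, 8,526 kg, $1,984,341.24):
Code 84.66 is under a tariff-rate quota (threshold 3,743 kg). In-quota: 3,743 kg at 4%; over-quota: 4,783 kg at 19.5%.
Pro-rata value split: in-quota = $1,984,341.24 × 3,743/8,526 = $871,145.82; over-quota = $1,984,341.24 − $871,145.82 = $1,113,195.42.
In-quota duty = $871,145.82 × 4% = $34,845.83. Over-quota duty = $1,113,195.42 × 19.5% = $217,073.11.
Line duty = $34,845.83 + $217,073.11 = $251,918.94.
Line 2 (21.74, Zormark, 2,418 units, $321,037.86):
Base rate for 21.74 is 11.5%.
Duty = $321,037.86 × 11.5% = $36,919.35.
Line 3 (80.82, Junena, 3,774 units, $490,620.00):
Base rate for 80.82 is 11%.
Origin Junena qualifies under the Lororia–Junena agreement and 80.82 is covered: preferential rate 6% applies instead.
The additional-duty order on 80.82 targets Quenay, not Junena; it does not apply.
Duty = $490,620.00 × 6% = $29,437.20.
Total = $251,918.94 + $36,919.35 + $29,437.20 = $318,275.49.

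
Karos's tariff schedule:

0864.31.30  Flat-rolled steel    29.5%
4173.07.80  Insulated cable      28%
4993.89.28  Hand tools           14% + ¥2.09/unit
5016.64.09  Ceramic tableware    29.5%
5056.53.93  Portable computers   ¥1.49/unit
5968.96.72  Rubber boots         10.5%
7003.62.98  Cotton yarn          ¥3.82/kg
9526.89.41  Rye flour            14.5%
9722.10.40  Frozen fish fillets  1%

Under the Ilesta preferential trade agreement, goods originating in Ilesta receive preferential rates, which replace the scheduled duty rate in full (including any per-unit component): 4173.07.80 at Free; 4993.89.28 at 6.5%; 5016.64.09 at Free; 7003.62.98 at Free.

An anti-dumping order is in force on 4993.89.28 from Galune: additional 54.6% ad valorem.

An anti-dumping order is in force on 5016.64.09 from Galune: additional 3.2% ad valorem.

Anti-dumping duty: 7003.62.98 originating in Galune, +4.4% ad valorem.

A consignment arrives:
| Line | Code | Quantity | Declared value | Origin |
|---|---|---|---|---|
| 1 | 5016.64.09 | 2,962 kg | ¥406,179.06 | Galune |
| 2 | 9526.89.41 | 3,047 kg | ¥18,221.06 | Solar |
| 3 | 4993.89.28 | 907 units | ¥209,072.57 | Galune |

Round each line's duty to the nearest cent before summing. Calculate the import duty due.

Line 1 (5016.64.09, Galune, 2,962 kg, ¥406,179.06):
Base rate for 5016.64.09 is 29.5%.
5016.64.09 has an FTA preferential rate, but origin Galune is not Ilesta; base rate stands.
Additional duty on 5016.64.09 from Galune: +3.2%. Applied ad valorem rate: 29.5% + 3.2% = 32.7%.
Duty = ¥406,179.06 × 32.7% = ¥132,820.55.
Line 2 (9526.89.41, Solar, 3,047 kg, ¥18,221.06):
Base rate for 9526.89.41 is 14.5%.
Duty = ¥18,221.06 × 14.5% = ¥2,642.05.
Line 3 (4993.89.28, Galune, 907 units, ¥209,072.57):
Base rate for 4993.89.28 is 14% + ¥2.09/unit.
4993.89.28 has an FTA preferential rate, but origin Galune is not Ilesta; base rate stands.
Additional duty on 4993.89.28 from Galune: +54.6%. Applied ad valorem rate: 14% + 54.6% = 68.6%.
Duty = ¥209,072.57 × 68.6% + 907 × ¥2.09 = ¥145,319.41.
Total = ¥132,820.55 + ¥2,642.05 + ¥145,319.41 = ¥280,782.01.

¥280,782.01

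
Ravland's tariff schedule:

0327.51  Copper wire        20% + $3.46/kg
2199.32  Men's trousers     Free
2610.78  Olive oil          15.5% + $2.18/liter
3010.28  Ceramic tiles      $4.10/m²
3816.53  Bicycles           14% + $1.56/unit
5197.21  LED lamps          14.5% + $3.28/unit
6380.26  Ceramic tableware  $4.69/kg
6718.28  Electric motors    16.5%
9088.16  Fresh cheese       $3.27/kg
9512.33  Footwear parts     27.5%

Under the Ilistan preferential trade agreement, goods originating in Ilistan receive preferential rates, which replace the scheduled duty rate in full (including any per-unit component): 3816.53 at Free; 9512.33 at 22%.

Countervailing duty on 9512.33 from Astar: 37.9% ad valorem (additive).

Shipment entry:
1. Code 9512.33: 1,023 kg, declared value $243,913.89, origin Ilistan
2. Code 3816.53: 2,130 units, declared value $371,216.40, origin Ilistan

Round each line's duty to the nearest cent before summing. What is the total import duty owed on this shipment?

Line 1 (9512.33, Ilistan, 1,023 kg, $243,913.89):
Base rate for 9512.33 is 27.5%.
Origin Ilistan qualifies under the Ravland–Ilistan agreement and 9512.33 is covered: preferential rate 22% applies instead.
The additional-duty order on 9512.33 targets Astar, not Ilistan; it does not apply.
Duty = $243,913.89 × 22% = $53,661.06.
Line 2 (3816.53, Ilistan, 2,130 units, $371,216.40):
Base rate for 3816.53 is 14% + $1.56/unit.
Origin Ilistan qualifies under the Ravland–Ilistan agreement and 3816.53 is covered: preferential rate Free applies instead.
Duty = $371,216.40 × 0% = $0.00.
Total = $53,661.06 + $0.00 = $53,661.06.

$53,661.06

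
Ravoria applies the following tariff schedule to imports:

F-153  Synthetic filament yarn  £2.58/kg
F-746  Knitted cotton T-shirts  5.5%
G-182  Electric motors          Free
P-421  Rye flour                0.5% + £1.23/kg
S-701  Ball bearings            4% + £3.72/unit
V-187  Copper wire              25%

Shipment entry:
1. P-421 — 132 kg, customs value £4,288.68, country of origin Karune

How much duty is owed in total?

Line 1 (P-421, Karune, 132 kg, £4,288.68):
Base rate for P-421 is 0.5% + £1.23/kg.
Duty = £4,288.68 × 0.5% + 132 × £1.23 = £183.80.

£183.80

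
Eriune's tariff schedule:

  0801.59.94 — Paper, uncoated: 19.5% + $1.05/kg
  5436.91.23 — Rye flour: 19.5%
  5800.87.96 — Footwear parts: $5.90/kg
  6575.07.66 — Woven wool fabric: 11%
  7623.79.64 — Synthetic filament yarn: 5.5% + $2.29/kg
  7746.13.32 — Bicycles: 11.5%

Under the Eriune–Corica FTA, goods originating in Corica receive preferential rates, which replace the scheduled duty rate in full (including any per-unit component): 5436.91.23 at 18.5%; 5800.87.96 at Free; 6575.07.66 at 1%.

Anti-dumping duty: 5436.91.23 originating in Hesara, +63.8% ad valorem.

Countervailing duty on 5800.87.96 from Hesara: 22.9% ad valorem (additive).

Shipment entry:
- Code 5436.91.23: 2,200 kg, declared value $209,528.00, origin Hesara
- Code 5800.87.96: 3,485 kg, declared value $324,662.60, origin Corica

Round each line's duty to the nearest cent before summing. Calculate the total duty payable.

Line 1 (5436.91.23, Hesara, 2,200 kg, $209,528.00):
Base rate for 5436.91.23 is 19.5%.
5436.91.23 has an FTA preferential rate, but origin Hesara is not Corica; base rate stands.
Additional duty on 5436.91.23 from Hesara: +63.8%. Applied ad valorem rate: 19.5% + 63.8% = 83.3%.
Duty = $209,528.00 × 83.3% = $174,536.82.
Line 2 (5800.87.96, Corica, 3,485 kg, $324,662.60):
Base rate for 5800.87.96 is $5.90/kg.
Origin Corica qualifies under the Eriune–Corica agreement and 5800.87.96 is covered: preferential rate Free applies instead.
The additional-duty order on 5800.87.96 targets Hesara, not Corica; it does not apply.
Duty = $324,662.60 × 0% = $0.00.
Total = $174,536.82 + $0.00 = $174,536.82.

$174,536.82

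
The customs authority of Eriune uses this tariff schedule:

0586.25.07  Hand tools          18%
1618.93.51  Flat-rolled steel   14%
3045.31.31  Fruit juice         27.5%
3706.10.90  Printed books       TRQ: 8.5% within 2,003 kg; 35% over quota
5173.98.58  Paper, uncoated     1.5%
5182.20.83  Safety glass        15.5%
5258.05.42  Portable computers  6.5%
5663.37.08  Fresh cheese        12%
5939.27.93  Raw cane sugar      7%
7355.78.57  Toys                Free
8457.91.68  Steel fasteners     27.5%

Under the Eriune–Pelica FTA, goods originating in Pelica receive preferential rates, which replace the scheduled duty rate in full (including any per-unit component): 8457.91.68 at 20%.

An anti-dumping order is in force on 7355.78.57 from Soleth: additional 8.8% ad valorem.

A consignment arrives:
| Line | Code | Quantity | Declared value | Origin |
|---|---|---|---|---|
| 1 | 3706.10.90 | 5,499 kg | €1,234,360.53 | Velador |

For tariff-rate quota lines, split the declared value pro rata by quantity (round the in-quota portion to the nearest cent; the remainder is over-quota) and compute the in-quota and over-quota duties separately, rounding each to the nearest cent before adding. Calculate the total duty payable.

€312,878.63

Line 1 (3706.10.90, Velador, 5,499 kg, €1,234,360.53):
Code 3706.10.90 is under a tariff-rate quota (threshold 2,003 kg). In-quota: 2,003 kg at 8.5%; over-quota: 3,496 kg at 35%.
Pro-rata value split: in-quota = €1,234,360.53 × 2,003/5,499 = €449,613.41; over-quota = €1,234,360.53 − €449,613.41 = €784,747.12.
In-quota duty = €449,613.41 × 8.5% = €38,217.14. Over-quota duty = €784,747.12 × 35% = €274,661.49.
Line duty = €38,217.14 + €274,661.49 = €312,878.63.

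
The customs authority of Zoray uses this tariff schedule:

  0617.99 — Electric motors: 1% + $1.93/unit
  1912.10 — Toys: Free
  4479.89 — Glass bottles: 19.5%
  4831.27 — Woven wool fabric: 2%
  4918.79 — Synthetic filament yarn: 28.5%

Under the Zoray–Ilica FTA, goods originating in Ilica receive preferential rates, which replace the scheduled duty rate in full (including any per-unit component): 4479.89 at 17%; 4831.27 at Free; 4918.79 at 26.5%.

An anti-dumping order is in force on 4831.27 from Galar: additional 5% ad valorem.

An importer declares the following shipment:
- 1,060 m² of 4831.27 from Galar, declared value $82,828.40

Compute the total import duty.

$5,797.99

Line 1 (4831.27, Galar, 1,060 m², $82,828.40):
Base rate for 4831.27 is 2%.
4831.27 has an FTA preferential rate, but origin Galar is not Ilica; base rate stands.
Additional duty on 4831.27 from Galar: +5%. Applied ad valorem rate: 2% + 5% = 7%.
Duty = $82,828.40 × 7% = $5,797.99.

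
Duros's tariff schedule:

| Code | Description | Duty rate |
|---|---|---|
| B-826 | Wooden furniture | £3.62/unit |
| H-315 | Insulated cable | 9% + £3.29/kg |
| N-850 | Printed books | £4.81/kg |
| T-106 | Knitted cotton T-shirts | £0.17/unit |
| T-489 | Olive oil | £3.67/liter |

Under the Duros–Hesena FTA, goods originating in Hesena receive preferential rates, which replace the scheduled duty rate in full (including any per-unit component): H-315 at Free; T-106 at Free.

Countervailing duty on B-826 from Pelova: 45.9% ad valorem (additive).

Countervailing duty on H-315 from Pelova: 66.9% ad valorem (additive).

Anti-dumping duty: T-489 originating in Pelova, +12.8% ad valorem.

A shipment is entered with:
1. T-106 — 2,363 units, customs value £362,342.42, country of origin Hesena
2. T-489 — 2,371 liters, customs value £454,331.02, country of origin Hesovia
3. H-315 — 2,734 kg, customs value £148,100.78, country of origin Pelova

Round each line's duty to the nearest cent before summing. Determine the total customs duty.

£130,104.92

Line 1 (T-106, Hesena, 2,363 units, £362,342.42):
Base rate for T-106 is £0.17/unit.
Origin Hesena qualifies under the Duros–Hesena agreement and T-106 is covered: preferential rate Free applies instead.
Duty = £362,342.42 × 0% = £0.00.
Line 2 (T-489, Hesovia, 2,371 liters, £454,331.02):
Base rate for T-489 is £3.67/liter.
The additional-duty order on T-489 targets Pelova, not Hesovia; it does not apply.
Duty = 2,371 × £3.67 = £8,701.57.
Line 3 (H-315, Pelova, 2,734 kg, £148,100.78):
Base rate for H-315 is 9% + £3.29/kg.
H-315 has an FTA preferential rate, but origin Pelova is not Hesena; base rate stands.
Additional duty on H-315 from Pelova: +66.9%. Applied ad valorem rate: 9% + 66.9% = 75.9%.
Duty = £148,100.78 × 75.9% + 2,734 × £3.29 = £121,403.35.
Total = £0.00 + £8,701.57 + £121,403.35 = £130,104.92.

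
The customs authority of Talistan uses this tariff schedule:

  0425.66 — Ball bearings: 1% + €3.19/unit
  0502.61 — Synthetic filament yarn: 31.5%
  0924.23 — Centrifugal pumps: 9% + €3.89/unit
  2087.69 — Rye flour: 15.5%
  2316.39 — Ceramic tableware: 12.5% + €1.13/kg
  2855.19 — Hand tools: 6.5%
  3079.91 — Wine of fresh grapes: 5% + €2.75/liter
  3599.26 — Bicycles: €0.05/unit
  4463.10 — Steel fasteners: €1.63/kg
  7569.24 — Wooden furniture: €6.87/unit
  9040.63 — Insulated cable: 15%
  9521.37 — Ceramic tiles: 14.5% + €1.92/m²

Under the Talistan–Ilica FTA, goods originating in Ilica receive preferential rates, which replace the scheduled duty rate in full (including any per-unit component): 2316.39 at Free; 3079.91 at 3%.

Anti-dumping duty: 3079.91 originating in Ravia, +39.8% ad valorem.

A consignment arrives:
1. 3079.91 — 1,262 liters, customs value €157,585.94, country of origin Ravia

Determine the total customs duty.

Line 1 (3079.91, Ravia, 1,262 liters, €157,585.94):
Base rate for 3079.91 is 5% + €2.75/liter.
3079.91 has an FTA preferential rate, but origin Ravia is not Ilica; base rate stands.
Additional duty on 3079.91 from Ravia: +39.8%. Applied ad valorem rate: 5% + 39.8% = 44.8%.
Duty = €157,585.94 × 44.8% + 1,262 × €2.75 = €74,069.00.

€74,069.00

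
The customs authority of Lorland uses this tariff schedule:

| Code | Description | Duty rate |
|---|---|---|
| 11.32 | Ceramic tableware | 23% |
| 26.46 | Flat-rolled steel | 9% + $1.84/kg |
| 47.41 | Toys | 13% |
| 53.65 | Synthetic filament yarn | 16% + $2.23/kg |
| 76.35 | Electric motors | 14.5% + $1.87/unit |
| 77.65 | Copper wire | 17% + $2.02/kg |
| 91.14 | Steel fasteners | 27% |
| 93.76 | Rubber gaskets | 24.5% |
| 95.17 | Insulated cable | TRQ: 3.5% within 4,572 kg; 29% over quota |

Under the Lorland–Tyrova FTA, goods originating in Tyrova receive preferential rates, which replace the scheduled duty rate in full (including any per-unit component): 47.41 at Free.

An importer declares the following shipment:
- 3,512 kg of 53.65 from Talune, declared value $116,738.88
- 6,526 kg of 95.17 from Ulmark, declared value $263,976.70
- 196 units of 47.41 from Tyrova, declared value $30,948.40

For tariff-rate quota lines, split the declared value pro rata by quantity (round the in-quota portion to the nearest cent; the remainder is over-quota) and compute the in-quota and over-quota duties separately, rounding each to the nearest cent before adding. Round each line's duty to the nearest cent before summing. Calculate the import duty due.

Line 1 (53.65, Talune, 3,512 kg, $116,738.88):
Base rate for 53.65 is 16% + $2.23/kg.
Duty = $116,738.88 × 16% + 3,512 × $2.23 = $26,509.98.
Line 2 (95.17, Ulmark, 6,526 kg, $263,976.70):
Code 95.17 is under a tariff-rate quota (threshold 4,572 kg). In-quota: 4,572 kg at 3.5%; over-quota: 1,954 kg at 29%.
Pro-rata value split: in-quota = $263,976.70 × 4,572/6,526 = $184,937.40; over-quota = $263,976.70 − $184,937.40 = $79,039.30.
In-quota duty = $184,937.40 × 3.5% = $6,472.81. Over-quota duty = $79,039.30 × 29% = $22,921.40.
Line duty = $6,472.81 + $22,921.40 = $29,394.21.
Line 3 (47.41, Tyrova, 196 units, $30,948.40):
Base rate for 47.41 is 13%.
Origin Tyrova qualifies under the Lorland–Tyrova agreement and 47.41 is covered: preferential rate Free applies instead.
Duty = $30,948.40 × 0% = $0.00.
Total = $26,509.98 + $29,394.21 + $0.00 = $55,904.19.

$55,904.19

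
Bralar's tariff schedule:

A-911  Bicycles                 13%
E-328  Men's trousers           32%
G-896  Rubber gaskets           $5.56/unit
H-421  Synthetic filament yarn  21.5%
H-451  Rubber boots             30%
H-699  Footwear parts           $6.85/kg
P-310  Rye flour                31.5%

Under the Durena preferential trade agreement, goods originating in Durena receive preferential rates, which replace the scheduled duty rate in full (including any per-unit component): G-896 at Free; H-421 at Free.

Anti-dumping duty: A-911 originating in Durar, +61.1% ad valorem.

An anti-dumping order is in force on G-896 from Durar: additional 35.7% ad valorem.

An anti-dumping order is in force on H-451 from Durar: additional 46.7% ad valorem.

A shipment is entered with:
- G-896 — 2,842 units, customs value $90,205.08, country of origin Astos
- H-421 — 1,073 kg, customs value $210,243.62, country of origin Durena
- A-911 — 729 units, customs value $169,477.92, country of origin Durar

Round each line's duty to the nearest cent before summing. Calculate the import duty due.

$141,384.66

Line 1 (G-896, Astos, 2,842 units, $90,205.08):
Base rate for G-896 is $5.56/unit.
G-896 has an FTA preferential rate, but origin Astos is not Durena; base rate stands.
The additional-duty order on G-896 targets Durar, not Astos; it does not apply.
Duty = 2,842 × $5.56 = $15,801.52.
Line 2 (H-421, Durena, 1,073 kg, $210,243.62):
Base rate for H-421 is 21.5%.
Origin Durena qualifies under the Bralar–Durena agreement and H-421 is covered: preferential rate Free applies instead.
Duty = $210,243.62 × 0% = $0.00.
Line 3 (A-911, Durar, 729 units, $169,477.92):
Base rate for A-911 is 13%.
Additional duty on A-911 from Durar: +61.1%. Applied ad valorem rate: 13% + 61.1% = 74.1%.
Duty = $169,477.92 × 74.1% = $125,583.14.
Total = $15,801.52 + $0.00 + $125,583.14 = $141,384.66.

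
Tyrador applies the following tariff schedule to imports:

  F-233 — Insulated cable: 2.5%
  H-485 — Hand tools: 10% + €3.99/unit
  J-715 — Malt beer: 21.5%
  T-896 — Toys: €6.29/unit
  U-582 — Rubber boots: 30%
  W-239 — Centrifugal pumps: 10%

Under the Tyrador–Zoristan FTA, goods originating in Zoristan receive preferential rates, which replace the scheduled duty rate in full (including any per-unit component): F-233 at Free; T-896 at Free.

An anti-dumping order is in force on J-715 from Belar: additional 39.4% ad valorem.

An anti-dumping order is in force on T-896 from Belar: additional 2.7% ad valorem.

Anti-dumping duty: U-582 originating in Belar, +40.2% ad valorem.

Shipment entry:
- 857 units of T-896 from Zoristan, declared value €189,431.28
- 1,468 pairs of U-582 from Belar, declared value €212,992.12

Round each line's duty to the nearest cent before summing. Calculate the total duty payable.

€149,520.47

Line 1 (T-896, Zoristan, 857 units, €189,431.28):
Base rate for T-896 is €6.29/unit.
Origin Zoristan qualifies under the Tyrador–Zoristan agreement and T-896 is covered: preferential rate Free applies instead.
The additional-duty order on T-896 targets Belar, not Zoristan; it does not apply.
Duty = €189,431.28 × 0% = €0.00.
Line 2 (U-582, Belar, 1,468 pairs, €212,992.12):
Base rate for U-582 is 30%.
Additional duty on U-582 from Belar: +40.2%. Applied ad valorem rate: 30% + 40.2% = 70.2%.
Duty = €212,992.12 × 70.2% = €149,520.47.
Total = €0.00 + €149,520.47 = €149,520.47.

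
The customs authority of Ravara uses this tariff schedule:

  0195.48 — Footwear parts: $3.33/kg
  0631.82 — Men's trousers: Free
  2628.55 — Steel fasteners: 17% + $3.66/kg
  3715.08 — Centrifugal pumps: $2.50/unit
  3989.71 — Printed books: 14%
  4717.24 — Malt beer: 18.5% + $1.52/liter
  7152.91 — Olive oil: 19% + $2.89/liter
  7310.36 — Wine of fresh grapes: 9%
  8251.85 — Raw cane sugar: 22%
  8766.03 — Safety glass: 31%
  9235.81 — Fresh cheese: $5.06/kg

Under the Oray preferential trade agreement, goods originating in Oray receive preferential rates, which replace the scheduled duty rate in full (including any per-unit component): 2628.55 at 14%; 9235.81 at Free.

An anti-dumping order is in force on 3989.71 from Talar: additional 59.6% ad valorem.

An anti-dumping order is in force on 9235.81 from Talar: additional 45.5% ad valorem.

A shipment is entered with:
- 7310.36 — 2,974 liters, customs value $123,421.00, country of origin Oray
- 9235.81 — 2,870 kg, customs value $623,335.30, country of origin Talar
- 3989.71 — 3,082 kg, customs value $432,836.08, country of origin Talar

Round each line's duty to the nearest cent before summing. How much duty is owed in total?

$627,815.00

Line 1 (7310.36, Oray, 2,974 liters, $123,421.00):
Base rate for 7310.36 is 9%.
Origin Oray is the FTA partner but 7310.36 is not on the preference list; base rate stands.
Duty = $123,421.00 × 9% = $11,107.89.
Line 2 (9235.81, Talar, 2,870 kg, $623,335.30):
Base rate for 9235.81 is $5.06/kg.
9235.81 has an FTA preferential rate, but origin Talar is not Oray; base rate stands.
Additional duty on 9235.81 from Talar: +45.5% ad valorem. Applied ad valorem rate = 45.5%.
Duty = $623,335.30 × 45.5% + 2,870 × $5.06 = $298,139.76.
Line 3 (3989.71, Talar, 3,082 kg, $432,836.08):
Base rate for 3989.71 is 14%.
Additional duty on 3989.71 from Talar: +59.6%. Applied ad valorem rate: 14% + 59.6% = 73.6%.
Duty = $432,836.08 × 73.6% = $318,567.35.
Total = $11,107.89 + $298,139.76 + $318,567.35 = $627,815.00.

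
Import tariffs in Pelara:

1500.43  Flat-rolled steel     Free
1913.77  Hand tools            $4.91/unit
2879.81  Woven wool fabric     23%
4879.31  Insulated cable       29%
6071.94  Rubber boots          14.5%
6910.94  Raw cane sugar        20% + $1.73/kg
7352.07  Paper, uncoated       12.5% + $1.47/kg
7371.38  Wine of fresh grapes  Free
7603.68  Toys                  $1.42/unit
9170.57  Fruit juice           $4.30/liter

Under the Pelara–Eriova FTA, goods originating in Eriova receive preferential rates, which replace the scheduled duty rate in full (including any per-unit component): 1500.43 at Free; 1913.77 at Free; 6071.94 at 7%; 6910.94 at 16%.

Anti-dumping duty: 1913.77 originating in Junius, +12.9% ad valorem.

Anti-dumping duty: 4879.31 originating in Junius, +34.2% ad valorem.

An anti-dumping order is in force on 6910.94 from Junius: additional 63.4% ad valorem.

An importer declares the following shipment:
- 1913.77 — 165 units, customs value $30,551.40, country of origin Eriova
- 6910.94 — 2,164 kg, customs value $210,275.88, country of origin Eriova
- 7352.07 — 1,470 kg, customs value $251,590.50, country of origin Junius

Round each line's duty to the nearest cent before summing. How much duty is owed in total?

$67,253.85

Line 1 (1913.77, Eriova, 165 units, $30,551.40):
Base rate for 1913.77 is $4.91/unit.
Origin Eriova qualifies under the Pelara–Eriova agreement and 1913.77 is covered: preferential rate Free applies instead.
The additional-duty order on 1913.77 targets Junius, not Eriova; it does not apply.
Duty = $30,551.40 × 0% = $0.00.
Line 2 (6910.94, Eriova, 2,164 kg, $210,275.88):
Base rate for 6910.94 is 20% + $1.73/kg.
Origin Eriova qualifies under the Pelara–Eriova agreement and 6910.94 is covered: preferential rate 16% applies instead.
The additional-duty order on 6910.94 targets Junius, not Eriova; it does not apply.
Duty = $210,275.88 × 16% = $33,644.14.
Line 3 (7352.07, Junius, 1,470 kg, $251,590.50):
Base rate for 7352.07 is 12.5% + $1.47/kg.
Duty = $251,590.50 × 12.5% + 1,470 × $1.47 = $33,609.71.
Total = $0.00 + $33,644.14 + $33,609.71 = $67,253.85.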